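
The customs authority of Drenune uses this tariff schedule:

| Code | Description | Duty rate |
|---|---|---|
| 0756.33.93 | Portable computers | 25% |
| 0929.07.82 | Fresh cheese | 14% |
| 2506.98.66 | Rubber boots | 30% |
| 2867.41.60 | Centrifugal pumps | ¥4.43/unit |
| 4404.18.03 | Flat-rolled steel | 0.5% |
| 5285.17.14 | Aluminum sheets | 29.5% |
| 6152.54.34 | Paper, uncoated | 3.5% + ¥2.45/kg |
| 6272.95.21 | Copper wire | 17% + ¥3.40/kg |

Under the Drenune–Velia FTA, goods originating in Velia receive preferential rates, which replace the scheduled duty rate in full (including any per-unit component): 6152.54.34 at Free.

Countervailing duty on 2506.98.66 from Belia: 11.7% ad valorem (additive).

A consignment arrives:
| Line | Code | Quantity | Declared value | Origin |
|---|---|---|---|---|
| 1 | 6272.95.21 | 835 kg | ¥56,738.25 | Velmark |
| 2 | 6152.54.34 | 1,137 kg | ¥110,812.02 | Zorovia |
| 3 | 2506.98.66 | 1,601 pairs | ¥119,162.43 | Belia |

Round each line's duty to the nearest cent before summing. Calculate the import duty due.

¥68,839.30

Line 1 (6272.95.21, Velmark, 835 kg, ¥56,738.25):
Base rate for 6272.95.21 is 17% + ¥3.40/kg.
Duty = ¥56,738.25 × 17% + 835 × ¥3.40 = ¥12,484.50.
Line 2 (6152.54.34, Zorovia, 1,137 kg, ¥110,812.02):
Base rate for 6152.54.34 is 3.5% + ¥2.45/kg.
6152.54.34 has an FTA preferential rate, but origin Zorovia is not Velia; base rate stands.
Duty = ¥110,812.02 × 3.5% + 1,137 × ¥2.45 = ¥6,664.07.
Line 3 (2506.98.66, Belia, 1,601 pairs, ¥119,162.43):
Base rate for 2506.98.66 is 30%.
Additional duty on 2506.98.66 from Belia: +11.7%. Applied ad valorem rate: 30% + 11.7% = 41.7%.
Duty = ¥119,162.43 × 41.7% = ¥49,690.73.
Total = ¥12,484.50 + ¥6,664.07 + ¥49,690.73 = ¥68,839.30.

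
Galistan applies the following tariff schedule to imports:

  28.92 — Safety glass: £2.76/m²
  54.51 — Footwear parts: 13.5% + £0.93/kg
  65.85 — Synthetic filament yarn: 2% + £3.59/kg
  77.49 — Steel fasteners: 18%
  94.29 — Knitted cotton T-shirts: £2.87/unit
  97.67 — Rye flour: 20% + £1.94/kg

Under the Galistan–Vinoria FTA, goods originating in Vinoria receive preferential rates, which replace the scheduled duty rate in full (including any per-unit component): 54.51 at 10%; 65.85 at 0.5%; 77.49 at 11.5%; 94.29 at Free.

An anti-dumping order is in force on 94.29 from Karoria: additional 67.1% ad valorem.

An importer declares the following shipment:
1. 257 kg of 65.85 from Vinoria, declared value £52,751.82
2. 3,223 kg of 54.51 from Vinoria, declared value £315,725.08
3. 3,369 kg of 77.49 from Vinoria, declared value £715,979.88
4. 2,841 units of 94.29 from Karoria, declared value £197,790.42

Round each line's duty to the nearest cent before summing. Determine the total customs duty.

Line 1 (65.85, Vinoria, 257 kg, £52,751.82):
Base rate for 65.85 is 2% + £3.59/kg.
Origin Vinoria qualifies under the Galistan–Vinoria agreement and 65.85 is covered: preferential rate 0.5% applies instead.
Duty = £52,751.82 × 0.5% = £263.76.
Line 2 (54.51, Vinoria, 3,223 kg, £315,725.08):
Base rate for 54.51 is 13.5% + £0.93/kg.
Origin Vinoria qualifies under the Galistan–Vinoria agreement and 54.51 is covered: preferential rate 10% applies instead.
Duty = £315,725.08 × 10% = £31,572.51.
Line 3 (77.49, Vinoria, 3,369 kg, £715,979.88):
Base rate for 77.49 is 18%.
Origin Vinoria qualifies under the Galistan–Vinoria agreement and 77.49 is covered: preferential rate 11.5% applies instead.
Duty = £715,979.88 × 11.5% = £82,337.69.
Line 4 (94.29, Karoria, 2,841 units, £197,790.42):
Base rate for 94.29 is £2.87/unit.
94.29 has an FTA preferential rate, but origin Karoria is not Vinoria; base rate stands.
Additional duty on 94.29 from Karoria: +67.1% ad valorem. Applied ad valorem rate = 67.1%.
Duty = £197,790.42 × 67.1% + 2,841 × £2.87 = £140,871.04.
Total = £263.76 + £31,572.51 + £82,337.69 + £140,871.04 = £255,045.00.

£255,045.00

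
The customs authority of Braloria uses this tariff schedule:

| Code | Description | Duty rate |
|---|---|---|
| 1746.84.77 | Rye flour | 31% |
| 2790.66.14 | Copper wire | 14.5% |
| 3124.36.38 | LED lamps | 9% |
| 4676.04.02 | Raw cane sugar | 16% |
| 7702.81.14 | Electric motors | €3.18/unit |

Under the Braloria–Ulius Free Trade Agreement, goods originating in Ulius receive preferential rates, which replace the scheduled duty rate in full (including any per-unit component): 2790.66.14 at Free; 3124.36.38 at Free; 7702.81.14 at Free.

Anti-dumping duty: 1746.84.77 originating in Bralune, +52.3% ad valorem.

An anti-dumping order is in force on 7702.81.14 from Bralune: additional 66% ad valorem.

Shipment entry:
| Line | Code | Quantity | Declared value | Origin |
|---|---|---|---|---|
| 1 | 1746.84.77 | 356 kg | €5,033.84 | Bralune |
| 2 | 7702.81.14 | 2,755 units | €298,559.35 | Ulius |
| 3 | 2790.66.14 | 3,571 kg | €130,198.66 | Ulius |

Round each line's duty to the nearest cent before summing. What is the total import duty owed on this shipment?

€4,193.19

Line 1 (1746.84.77, Bralune, 356 kg, €5,033.84):
Base rate for 1746.84.77 is 31%.
Additional duty on 1746.84.77 from Bralune: +52.3%. Applied ad valorem rate: 31% + 52.3% = 83.3%.
Duty = €5,033.84 × 83.3% = €4,193.19.
Line 2 (7702.81.14, Ulius, 2,755 units, €298,559.35):
Base rate for 7702.81.14 is €3.18/unit.
Origin Ulius qualifies under the Braloria–Ulius agreement and 7702.81.14 is covered: preferential rate Free applies instead.
The additional-duty order on 7702.81.14 targets Bralune, not Ulius; it does not apply.
Duty = €298,559.35 × 0% = €0.00.
Line 3 (2790.66.14, Ulius, 3,571 kg, €130,198.66):
Base rate for 2790.66.14 is 14.5%.
Origin Ulius qualifies under the Braloria–Ulius agreement and 2790.66.14 is covered: preferential rate Free applies instead.
Duty = €130,198.66 × 0% = €0.00.
Total = €4,193.19 + €0.00 + €0.00 = €4,193.19.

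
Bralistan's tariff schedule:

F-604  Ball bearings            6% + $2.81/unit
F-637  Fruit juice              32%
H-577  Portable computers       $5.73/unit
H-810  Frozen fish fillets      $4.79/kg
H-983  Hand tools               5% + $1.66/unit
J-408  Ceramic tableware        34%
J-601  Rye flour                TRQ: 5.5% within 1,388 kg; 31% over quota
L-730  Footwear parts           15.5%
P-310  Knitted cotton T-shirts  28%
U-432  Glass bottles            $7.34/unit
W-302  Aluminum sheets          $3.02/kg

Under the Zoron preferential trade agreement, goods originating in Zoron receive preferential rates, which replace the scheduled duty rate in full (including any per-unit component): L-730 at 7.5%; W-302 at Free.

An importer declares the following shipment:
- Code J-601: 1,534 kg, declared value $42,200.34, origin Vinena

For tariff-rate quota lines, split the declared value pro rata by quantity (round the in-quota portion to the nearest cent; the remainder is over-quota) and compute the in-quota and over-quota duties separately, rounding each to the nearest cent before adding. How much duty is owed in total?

$3,345.21

Line 1 (J-601, Vinena, 1,534 kg, $42,200.34):
Code J-601 is under a tariff-rate quota (threshold 1,388 kg). In-quota: 1,388 kg at 5.5%; over-quota: 146 kg at 31%.
Pro-rata value split: in-quota = $42,200.34 × 1,388/1,534 = $38,183.88; over-quota = $42,200.34 − $38,183.88 = $4,016.46.
In-quota duty = $38,183.88 × 5.5% = $2,100.11. Over-quota duty = $4,016.46 × 31% = $1,245.10.
Line duty = $2,100.11 + $1,245.10 = $3,345.21.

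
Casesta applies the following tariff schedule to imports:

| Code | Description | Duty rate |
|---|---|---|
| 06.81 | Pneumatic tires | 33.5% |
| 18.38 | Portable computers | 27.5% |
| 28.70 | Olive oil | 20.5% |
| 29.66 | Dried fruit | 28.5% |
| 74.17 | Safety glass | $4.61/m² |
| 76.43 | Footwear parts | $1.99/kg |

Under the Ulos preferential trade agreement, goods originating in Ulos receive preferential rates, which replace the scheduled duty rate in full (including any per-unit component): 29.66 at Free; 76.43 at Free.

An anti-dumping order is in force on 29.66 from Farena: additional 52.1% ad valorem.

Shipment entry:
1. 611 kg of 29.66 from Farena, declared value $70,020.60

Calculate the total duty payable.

$56,436.60

Line 1 (29.66, Farena, 611 kg, $70,020.60):
Base rate for 29.66 is 28.5%.
29.66 has an FTA preferential rate, but origin Farena is not Ulos; base rate stands.
Additional duty on 29.66 from Farena: +52.1%. Applied ad valorem rate: 28.5% + 52.1% = 80.6%.
Duty = $70,020.60 × 80.6% = $56,436.60.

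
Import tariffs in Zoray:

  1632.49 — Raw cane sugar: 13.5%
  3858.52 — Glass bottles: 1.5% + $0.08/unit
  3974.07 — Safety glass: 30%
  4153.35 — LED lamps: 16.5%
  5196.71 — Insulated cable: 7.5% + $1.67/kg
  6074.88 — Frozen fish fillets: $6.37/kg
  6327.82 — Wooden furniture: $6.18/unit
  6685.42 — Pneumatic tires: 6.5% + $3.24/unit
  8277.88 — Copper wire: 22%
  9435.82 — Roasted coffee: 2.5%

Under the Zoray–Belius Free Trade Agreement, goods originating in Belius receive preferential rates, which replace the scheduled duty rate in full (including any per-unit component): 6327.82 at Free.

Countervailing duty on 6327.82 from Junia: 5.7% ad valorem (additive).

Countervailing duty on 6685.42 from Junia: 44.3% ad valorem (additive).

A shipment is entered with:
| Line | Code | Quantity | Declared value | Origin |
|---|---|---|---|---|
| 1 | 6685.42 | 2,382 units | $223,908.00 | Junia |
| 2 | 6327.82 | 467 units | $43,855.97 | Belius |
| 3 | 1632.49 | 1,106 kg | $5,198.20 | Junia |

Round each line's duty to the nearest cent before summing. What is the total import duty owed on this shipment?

Line 1 (6685.42, Junia, 2,382 units, $223,908.00):
Base rate for 6685.42 is 6.5% + $3.24/unit.
Additional duty on 6685.42 from Junia: +44.3%. Applied ad valorem rate: 6.5% + 44.3% = 50.8%.
Duty = $223,908.00 × 50.8% + 2,382 × $3.24 = $121,462.94.
Line 2 (6327.82, Belius, 467 units, $43,855.97):
Base rate for 6327.82 is $6.18/unit.
Origin Belius qualifies under the Zoray–Belius agreement and 6327.82 is covered: preferential rate Free applies instead.
The additional-duty order on 6327.82 targets Junia, not Belius; it does not apply.
Duty = $43,855.97 × 0% = $0.00.
Line 3 (1632.49, Junia, 1,106 kg, $5,198.20):
Base rate for 1632.49 is 13.5%.
Duty = $5,198.20 × 13.5% = $701.76.
Total = $121,462.94 + $0.00 + $701.76 = $122,164.70.

$122,164.70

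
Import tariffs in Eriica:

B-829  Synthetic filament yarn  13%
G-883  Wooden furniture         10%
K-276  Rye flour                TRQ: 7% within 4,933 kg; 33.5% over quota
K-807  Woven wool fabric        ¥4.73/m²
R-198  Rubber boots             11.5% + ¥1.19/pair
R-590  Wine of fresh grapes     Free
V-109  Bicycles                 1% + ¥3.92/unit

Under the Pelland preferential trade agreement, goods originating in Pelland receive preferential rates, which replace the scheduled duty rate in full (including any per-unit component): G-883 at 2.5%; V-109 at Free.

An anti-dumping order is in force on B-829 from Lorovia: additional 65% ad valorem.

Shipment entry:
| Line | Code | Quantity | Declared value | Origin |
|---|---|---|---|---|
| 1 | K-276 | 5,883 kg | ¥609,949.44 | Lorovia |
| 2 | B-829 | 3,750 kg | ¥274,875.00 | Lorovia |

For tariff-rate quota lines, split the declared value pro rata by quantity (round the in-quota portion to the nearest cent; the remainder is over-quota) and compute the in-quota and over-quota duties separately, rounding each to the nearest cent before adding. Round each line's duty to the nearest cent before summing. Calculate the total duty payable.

Line 1 (K-276, Lorovia, 5,883 kg, ¥609,949.44):
Code K-276 is under a tariff-rate quota (threshold 4,933 kg). In-quota: 4,933 kg at 7%; over-quota: 950 kg at 33.5%.
Pro-rata value split: in-quota = ¥609,949.44 × 4,933/5,883 = ¥511,453.44; over-quota = ¥609,949.44 − ¥511,453.44 = ¥98,496.00.
In-quota duty = ¥511,453.44 × 7% = ¥35,801.74. Over-quota duty = ¥98,496.00 × 33.5% = ¥32,996.16.
Line duty = ¥35,801.74 + ¥32,996.16 = ¥68,797.90.
Line 2 (B-829, Lorovia, 3,750 kg, ¥274,875.00):
Base rate for B-829 is 13%.
Additional duty on B-829 from Lorovia: +65%. Applied ad valorem rate: 13% + 65% = 78%.
Duty = ¥274,875.00 × 78% = ¥214,402.50.
Total = ¥68,797.90 + ¥214,402.50 = ¥283,200.40.

¥283,200.40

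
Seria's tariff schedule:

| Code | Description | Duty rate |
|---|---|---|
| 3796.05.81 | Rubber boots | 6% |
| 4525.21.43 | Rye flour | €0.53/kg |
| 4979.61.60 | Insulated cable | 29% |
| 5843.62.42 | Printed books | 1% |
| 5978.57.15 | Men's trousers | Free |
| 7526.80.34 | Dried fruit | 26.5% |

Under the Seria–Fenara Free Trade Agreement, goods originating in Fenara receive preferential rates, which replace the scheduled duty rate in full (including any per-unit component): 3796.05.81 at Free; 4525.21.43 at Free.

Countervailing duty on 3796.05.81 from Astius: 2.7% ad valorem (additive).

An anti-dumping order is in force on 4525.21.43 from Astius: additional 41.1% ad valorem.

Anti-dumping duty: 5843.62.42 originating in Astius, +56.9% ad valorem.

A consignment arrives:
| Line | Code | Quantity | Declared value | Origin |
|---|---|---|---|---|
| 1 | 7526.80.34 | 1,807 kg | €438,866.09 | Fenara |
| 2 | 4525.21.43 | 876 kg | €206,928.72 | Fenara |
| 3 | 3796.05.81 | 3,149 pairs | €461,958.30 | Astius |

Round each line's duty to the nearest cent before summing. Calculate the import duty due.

Line 1 (7526.80.34, Fenara, 1,807 kg, €438,866.09):
Base rate for 7526.80.34 is 26.5%.
Origin Fenara is the FTA partner but 7526.80.34 is not on the preference list; base rate stands.
Duty = €438,866.09 × 26.5% = €116,299.51.
Line 2 (4525.21.43, Fenara, 876 kg, €206,928.72):
Base rate for 4525.21.43 is €0.53/kg.
Origin Fenara qualifies under the Seria–Fenara agreement and 4525.21.43 is covered: preferential rate Free applies instead.
The additional-duty order on 4525.21.43 targets Astius, not Fenara; it does not apply.
Duty = €206,928.72 × 0% = €0.00.
Line 3 (3796.05.81, Astius, 3,149 pairs, €461,958.30):
Base rate for 3796.05.81 is 6%.
3796.05.81 has an FTA preferential rate, but origin Astius is not Fenara; base rate stands.
Additional duty on 3796.05.81 from Astius: +2.7%. Applied ad valorem rate: 6% + 2.7% = 8.7%.
Duty = €461,958.30 × 8.7% = €40,190.37.
Total = €116,299.51 + €0.00 + €40,190.37 = €156,489.88.

€156,489.88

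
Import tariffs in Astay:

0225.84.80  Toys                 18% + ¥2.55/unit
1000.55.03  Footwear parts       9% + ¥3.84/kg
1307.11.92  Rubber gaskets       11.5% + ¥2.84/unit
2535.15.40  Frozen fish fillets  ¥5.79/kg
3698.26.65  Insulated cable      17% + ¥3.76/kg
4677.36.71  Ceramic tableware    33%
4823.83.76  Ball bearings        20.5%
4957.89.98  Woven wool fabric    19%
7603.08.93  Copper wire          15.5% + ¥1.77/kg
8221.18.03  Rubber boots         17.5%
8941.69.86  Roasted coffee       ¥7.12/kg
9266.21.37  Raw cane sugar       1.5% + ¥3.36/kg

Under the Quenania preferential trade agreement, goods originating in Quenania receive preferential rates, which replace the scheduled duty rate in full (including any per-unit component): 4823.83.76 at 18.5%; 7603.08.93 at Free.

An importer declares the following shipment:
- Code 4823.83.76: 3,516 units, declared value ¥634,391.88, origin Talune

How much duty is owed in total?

Line 1 (4823.83.76, Talune, 3,516 units, ¥634,391.88):
Base rate for 4823.83.76 is 20.5%.
4823.83.76 has an FTA preferential rate, but origin Talune is not Quenania; base rate stands.
Duty = ¥634,391.88 × 20.5% = ¥130,050.34.

¥130,050.34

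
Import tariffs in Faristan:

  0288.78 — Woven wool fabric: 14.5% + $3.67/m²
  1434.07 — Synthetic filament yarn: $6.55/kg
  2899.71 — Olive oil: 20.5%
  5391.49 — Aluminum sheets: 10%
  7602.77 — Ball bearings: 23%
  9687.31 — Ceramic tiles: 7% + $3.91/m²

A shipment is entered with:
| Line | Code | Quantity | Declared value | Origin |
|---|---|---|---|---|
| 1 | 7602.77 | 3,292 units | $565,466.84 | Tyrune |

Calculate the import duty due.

$130,057.37

Line 1 (7602.77, Tyrune, 3,292 units, $565,466.84):
Base rate for 7602.77 is 23%.
Duty = $565,466.84 × 23% = $130,057.37.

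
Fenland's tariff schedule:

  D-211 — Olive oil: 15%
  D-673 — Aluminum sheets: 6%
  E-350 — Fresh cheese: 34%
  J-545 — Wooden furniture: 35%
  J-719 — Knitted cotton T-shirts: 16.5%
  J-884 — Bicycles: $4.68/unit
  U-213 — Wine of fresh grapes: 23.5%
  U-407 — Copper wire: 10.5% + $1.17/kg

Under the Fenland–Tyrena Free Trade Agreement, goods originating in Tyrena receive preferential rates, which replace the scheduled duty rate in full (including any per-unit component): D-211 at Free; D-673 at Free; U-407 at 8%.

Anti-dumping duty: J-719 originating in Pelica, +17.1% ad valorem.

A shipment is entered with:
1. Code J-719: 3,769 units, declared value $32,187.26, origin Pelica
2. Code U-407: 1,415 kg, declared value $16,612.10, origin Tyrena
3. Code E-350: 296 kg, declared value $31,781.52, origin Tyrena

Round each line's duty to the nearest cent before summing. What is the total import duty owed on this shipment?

$22,949.61

Line 1 (J-719, Pelica, 3,769 units, $32,187.26):
Base rate for J-719 is 16.5%.
Additional duty on J-719 from Pelica: +17.1%. Applied ad valorem rate: 16.5% + 17.1% = 33.6%.
Duty = $32,187.26 × 33.6% = $10,814.92.
Line 2 (U-407, Tyrena, 1,415 kg, $16,612.10):
Base rate for U-407 is 10.5% + $1.17/kg.
Origin Tyrena qualifies under the Fenland–Tyrena agreement and U-407 is covered: preferential rate 8% applies instead.
Duty = $16,612.10 × 8% = $1,328.97.
Line 3 (E-350, Tyrena, 296 kg, $31,781.52):
Base rate for E-350 is 34%.
Origin Tyrena is the FTA partner but E-350 is not on the preference list; base rate stands.
Duty = $31,781.52 × 34% = $10,805.72.
Total = $10,814.92 + $1,328.97 + $10,805.72 = $22,949.61.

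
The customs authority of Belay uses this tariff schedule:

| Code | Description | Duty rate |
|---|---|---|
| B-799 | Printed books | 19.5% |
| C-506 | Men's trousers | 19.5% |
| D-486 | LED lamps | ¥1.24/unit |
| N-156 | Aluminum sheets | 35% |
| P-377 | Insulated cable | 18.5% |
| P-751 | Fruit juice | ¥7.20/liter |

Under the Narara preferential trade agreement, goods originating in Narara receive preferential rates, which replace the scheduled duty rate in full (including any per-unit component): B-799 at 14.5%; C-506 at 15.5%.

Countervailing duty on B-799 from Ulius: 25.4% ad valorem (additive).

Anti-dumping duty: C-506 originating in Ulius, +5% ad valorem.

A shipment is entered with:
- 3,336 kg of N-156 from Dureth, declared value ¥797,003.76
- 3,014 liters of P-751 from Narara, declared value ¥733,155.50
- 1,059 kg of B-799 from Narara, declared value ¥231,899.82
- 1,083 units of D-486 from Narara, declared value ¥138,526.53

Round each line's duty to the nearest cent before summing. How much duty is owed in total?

Line 1 (N-156, Dureth, 3,336 kg, ¥797,003.76):
Base rate for N-156 is 35%.
Duty = ¥797,003.76 × 35% = ¥278,951.32.
Line 2 (P-751, Narara, 3,014 liters, ¥733,155.50):
Base rate for P-751 is ¥7.20/liter.
Origin Narara is the FTA partner but P-751 is not on the preference list; base rate stands.
Duty = 3,014 × ¥7.20 = ¥21,700.80.
Line 3 (B-799, Narara, 1,059 kg, ¥231,899.82):
Base rate for B-799 is 19.5%.
Origin Narara qualifies under the Belay–Narara agreement and B-799 is covered: preferential rate 14.5% applies instead.
The additional-duty order on B-799 targets Ulius, not Narara; it does not apply.
Duty = ¥231,899.82 × 14.5% = ¥33,625.47.
Line 4 (D-486, Narara, 1,083 units, ¥138,526.53):
Base rate for D-486 is ¥1.24/unit.
Origin Narara is the FTA partner but D-486 is not on the preference list; base rate stands.
Duty = 1,083 × ¥1.24 = ¥1,342.92.
Total = ¥278,951.32 + ¥21,700.80 + ¥33,625.47 + ¥1,342.92 = ¥335,620.51.

¥335,620.51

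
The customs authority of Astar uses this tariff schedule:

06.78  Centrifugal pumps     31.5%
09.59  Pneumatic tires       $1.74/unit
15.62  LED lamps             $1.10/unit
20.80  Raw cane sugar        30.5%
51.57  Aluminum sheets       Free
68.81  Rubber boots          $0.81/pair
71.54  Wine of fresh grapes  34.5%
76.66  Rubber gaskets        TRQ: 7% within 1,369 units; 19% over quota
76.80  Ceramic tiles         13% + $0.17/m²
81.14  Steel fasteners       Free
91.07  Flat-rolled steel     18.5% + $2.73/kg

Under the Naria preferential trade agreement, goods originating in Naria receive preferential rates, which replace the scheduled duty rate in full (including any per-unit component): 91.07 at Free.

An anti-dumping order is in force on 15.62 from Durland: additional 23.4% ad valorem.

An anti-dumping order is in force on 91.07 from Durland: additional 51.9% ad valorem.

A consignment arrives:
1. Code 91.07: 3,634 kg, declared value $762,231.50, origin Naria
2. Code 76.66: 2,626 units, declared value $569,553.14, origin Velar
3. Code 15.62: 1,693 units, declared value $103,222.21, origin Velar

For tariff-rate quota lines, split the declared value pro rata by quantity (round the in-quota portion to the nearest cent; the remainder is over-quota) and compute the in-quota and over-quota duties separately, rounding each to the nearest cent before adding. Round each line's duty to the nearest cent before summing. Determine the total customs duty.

Line 1 (91.07, Naria, 3,634 kg, $762,231.50):
Base rate for 91.07 is 18.5% + $2.73/kg.
Origin Naria qualifies under the Astar–Naria agreement and 91.07 is covered: preferential rate Free applies instead.
The additional-duty order on 91.07 targets Durland, not Naria; it does not apply.
Duty = $762,231.50 × 0% = $0.00.
Line 2 (76.66, Velar, 2,626 units, $569,553.14):
Code 76.66 is under a tariff-rate quota (threshold 1,369 units). In-quota: 1,369 units at 7%; over-quota: 1,257 units at 19%.
Pro-rata value split: in-quota = $569,553.14 × 1,369/2,626 = $296,922.41; over-quota = $569,553.14 − $296,922.41 = $272,630.73.
In-quota duty = $296,922.41 × 7% = $20,784.57. Over-quota duty = $272,630.73 × 19% = $51,799.84.
Line duty = $20,784.57 + $51,799.84 = $72,584.41.
Line 3 (15.62, Velar, 1,693 units, $103,222.21):
Base rate for 15.62 is $1.10/unit.
The additional-duty order on 15.62 targets Durland, not Velar; it does not apply.
Duty = 1,693 × $1.10 = $1,862.30.
Total = $0.00 + $72,584.41 + $1,862.30 = $74,446.71.

$74,446.71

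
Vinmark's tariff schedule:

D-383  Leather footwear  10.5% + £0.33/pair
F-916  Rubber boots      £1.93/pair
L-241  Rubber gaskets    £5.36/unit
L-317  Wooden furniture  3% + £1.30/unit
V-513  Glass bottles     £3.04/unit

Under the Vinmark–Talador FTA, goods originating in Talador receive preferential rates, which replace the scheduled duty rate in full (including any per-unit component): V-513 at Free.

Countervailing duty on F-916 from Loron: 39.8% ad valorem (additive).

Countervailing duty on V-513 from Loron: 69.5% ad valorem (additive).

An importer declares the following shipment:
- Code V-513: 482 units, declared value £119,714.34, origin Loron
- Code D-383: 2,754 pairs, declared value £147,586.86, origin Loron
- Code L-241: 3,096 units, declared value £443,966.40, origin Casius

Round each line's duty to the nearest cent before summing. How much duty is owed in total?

£117,666.75

Line 1 (V-513, Loron, 482 units, £119,714.34):
Base rate for V-513 is £3.04/unit.
V-513 has an FTA preferential rate, but origin Loron is not Talador; base rate stands.
Additional duty on V-513 from Loron: +69.5% ad valorem. Applied ad valorem rate = 69.5%.
Duty = £119,714.34 × 69.5% + 482 × £3.04 = £84,666.75.
Line 2 (D-383, Loron, 2,754 pairs, £147,586.86):
Base rate for D-383 is 10.5% + £0.33/pair.
Duty = £147,586.86 × 10.5% + 2,754 × £0.33 = £16,405.44.
Line 3 (L-241, Casius, 3,096 units, £443,966.40):
Base rate for L-241 is £5.36/unit.
Duty = 3,096 × £5.36 = £16,594.56.
Total = £84,666.75 + £16,405.44 + £16,594.56 = £117,666.75.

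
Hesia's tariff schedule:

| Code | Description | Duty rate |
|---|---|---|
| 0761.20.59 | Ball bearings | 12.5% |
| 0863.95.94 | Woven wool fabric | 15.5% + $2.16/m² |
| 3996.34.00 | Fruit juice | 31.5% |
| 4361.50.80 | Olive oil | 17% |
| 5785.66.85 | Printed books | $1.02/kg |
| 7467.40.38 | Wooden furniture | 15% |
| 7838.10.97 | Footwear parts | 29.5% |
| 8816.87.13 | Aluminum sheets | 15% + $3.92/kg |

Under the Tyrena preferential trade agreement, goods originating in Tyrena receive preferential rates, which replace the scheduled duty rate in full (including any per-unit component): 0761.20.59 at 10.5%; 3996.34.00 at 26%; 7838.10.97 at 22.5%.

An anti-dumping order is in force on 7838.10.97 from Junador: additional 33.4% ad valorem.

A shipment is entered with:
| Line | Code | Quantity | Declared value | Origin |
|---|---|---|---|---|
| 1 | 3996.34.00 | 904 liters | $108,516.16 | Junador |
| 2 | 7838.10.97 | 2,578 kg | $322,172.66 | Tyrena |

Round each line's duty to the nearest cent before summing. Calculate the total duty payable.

$106,671.44

Line 1 (3996.34.00, Junador, 904 liters, $108,516.16):
Base rate for 3996.34.00 is 31.5%.
3996.34.00 has an FTA preferential rate, but origin Junador is not Tyrena; base rate stands.
Duty = $108,516.16 × 31.5% = $34,182.59.
Line 2 (7838.10.97, Tyrena, 2,578 kg, $322,172.66):
Base rate for 7838.10.97 is 29.5%.
Origin Tyrena qualifies under the Hesia–Tyrena agreement and 7838.10.97 is covered: preferential rate 22.5% applies instead.
The additional-duty order on 7838.10.97 targets Junador, not Tyrena; it does not apply.
Duty = $322,172.66 × 22.5% = $72,488.85.
Total = $34,182.59 + $72,488.85 = $106,671.44.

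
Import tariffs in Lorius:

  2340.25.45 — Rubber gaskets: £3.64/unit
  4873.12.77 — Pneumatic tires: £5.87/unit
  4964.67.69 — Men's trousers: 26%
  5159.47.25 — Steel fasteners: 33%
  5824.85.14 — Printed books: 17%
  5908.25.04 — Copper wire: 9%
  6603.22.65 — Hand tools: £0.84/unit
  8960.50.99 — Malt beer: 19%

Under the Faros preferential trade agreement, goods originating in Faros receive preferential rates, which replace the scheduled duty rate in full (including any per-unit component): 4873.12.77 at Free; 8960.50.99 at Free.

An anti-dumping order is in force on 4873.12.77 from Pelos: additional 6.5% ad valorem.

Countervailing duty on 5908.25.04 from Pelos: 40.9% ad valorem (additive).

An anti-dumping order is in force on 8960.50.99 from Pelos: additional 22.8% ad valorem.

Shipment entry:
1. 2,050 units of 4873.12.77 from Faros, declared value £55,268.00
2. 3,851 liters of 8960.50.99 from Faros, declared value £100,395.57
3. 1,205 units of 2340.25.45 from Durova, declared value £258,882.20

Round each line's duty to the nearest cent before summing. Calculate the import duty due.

Line 1 (4873.12.77, Faros, 2,050 units, £55,268.00):
Base rate for 4873.12.77 is £5.87/unit.
Origin Faros qualifies under the Lorius–Faros agreement and 4873.12.77 is covered: preferential rate Free applies instead.
The additional-duty order on 4873.12.77 targets Pelos, not Faros; it does not apply.
Duty = £55,268.00 × 0% = £0.00.
Line 2 (8960.50.99, Faros, 3,851 liters, £100,395.57):
Base rate for 8960.50.99 is 19%.
Origin Faros qualifies under the Lorius–Faros agreement and 8960.50.99 is covered: preferential rate Free applies instead.
The additional-duty order on 8960.50.99 targets Pelos, not Faros; it does not apply.
Duty = £100,395.57 × 0% = £0.00.
Line 3 (2340.25.45, Durova, 1,205 units, £258,882.20):
Base rate for 2340.25.45 is £3.64/unit.
Duty = 1,205 × £3.64 = £4,386.20.
Total = £0.00 + £0.00 + £4,386.20 = £4,386.20.

£4,386.20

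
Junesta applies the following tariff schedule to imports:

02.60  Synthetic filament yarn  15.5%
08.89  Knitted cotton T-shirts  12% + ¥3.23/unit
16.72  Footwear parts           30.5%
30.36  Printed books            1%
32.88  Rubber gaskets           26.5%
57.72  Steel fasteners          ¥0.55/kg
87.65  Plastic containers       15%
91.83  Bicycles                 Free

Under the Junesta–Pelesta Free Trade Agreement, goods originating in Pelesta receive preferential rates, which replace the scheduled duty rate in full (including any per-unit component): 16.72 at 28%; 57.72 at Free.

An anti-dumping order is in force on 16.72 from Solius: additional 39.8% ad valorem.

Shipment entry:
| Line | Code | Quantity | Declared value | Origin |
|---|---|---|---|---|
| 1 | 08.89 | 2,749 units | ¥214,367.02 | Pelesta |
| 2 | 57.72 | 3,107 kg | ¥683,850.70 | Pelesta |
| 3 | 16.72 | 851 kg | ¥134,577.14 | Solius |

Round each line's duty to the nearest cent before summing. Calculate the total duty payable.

¥129,211.04

Line 1 (08.89, Pelesta, 2,749 units, ¥214,367.02):
Base rate for 08.89 is 12% + ¥3.23/unit.
Origin Pelesta is the FTA partner but 08.89 is not on the preference list; base rate stands.
Duty = ¥214,367.02 × 12% + 2,749 × ¥3.23 = ¥34,603.31.
Line 2 (57.72, Pelesta, 3,107 kg, ¥683,850.70):
Base rate for 57.72 is ¥0.55/kg.
Origin Pelesta qualifies under the Junesta–Pelesta agreement and 57.72 is covered: preferential rate Free applies instead.
Duty = ¥683,850.70 × 0% = ¥0.00.
Line 3 (16.72, Solius, 851 kg, ¥134,577.14):
Base rate for 16.72 is 30.5%.
16.72 has an FTA preferential rate, but origin Solius is not Pelesta; base rate stands.
Additional duty on 16.72 from Solius: +39.8%. Applied ad valorem rate: 30.5% + 39.8% = 70.3%.
Duty = ¥134,577.14 × 70.3% = ¥94,607.73.
Total = ¥34,603.31 + ¥0.00 + ¥94,607.73 = ¥129,211.04.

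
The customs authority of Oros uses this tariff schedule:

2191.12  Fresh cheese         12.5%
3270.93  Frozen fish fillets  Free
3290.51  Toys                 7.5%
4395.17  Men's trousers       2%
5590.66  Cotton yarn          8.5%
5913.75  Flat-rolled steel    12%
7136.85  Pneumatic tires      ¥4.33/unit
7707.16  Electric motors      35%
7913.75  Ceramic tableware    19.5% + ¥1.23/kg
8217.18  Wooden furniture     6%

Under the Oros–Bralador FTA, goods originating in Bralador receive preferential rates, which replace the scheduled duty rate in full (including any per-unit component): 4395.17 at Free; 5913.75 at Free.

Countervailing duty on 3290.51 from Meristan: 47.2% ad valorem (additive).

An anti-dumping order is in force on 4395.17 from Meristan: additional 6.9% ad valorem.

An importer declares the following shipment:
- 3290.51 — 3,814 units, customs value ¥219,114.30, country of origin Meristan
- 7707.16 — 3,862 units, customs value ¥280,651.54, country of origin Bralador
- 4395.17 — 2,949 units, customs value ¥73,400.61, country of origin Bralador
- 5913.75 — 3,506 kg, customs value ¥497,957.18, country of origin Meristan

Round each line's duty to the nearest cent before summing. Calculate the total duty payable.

¥277,838.42

Line 1 (3290.51, Meristan, 3,814 units, ¥219,114.30):
Base rate for 3290.51 is 7.5%.
Additional duty on 3290.51 from Meristan: +47.2%. Applied ad valorem rate: 7.5% + 47.2% = 54.7%.
Duty = ¥219,114.30 × 54.7% = ¥119,855.52.
Line 2 (7707.16, Bralador, 3,862 units, ¥280,651.54):
Base rate for 7707.16 is 35%.
Origin Bralador is the FTA partner but 7707.16 is not on the preference list; base rate stands.
Duty = ¥280,651.54 × 35% = ¥98,228.04.
Line 3 (4395.17, Bralador, 2,949 units, ¥73,400.61):
Base rate for 4395.17 is 2%.
Origin Bralador qualifies under the Oros–Bralador agreement and 4395.17 is covered: preferential rate Free applies instead.
The additional-duty order on 4395.17 targets Meristan, not Bralador; it does not apply.
Duty = ¥73,400.61 × 0% = ¥0.00.
Line 4 (5913.75, Meristan, 3,506 kg, ¥497,957.18):
Base rate for 5913.75 is 12%.
5913.75 has an FTA preferential rate, but origin Meristan is not Bralador; base rate stands.
Duty = ¥497,957.18 × 12% = ¥59,754.86.
Total = ¥119,855.52 + ¥98,228.04 + ¥0.00 + ¥59,754.86 = ¥277,838.42.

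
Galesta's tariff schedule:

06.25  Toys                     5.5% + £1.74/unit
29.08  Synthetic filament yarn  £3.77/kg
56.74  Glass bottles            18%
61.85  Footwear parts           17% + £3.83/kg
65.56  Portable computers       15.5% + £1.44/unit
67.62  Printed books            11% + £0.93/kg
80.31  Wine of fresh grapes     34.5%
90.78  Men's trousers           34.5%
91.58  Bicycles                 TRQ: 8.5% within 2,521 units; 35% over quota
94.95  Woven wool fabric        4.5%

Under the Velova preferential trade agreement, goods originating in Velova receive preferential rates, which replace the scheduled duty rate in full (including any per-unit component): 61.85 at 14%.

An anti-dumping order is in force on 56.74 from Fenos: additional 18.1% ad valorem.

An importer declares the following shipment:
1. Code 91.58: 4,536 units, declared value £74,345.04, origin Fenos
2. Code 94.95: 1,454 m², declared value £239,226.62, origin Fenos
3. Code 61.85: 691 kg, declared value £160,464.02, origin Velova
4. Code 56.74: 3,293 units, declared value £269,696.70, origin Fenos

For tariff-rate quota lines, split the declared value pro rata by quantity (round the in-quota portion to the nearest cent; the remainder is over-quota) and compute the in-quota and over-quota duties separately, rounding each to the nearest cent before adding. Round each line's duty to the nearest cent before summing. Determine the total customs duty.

Line 1 (91.58, Fenos, 4,536 units, £74,345.04):
Code 91.58 is under a tariff-rate quota (threshold 2,521 units). In-quota: 2,521 units at 8.5%; over-quota: 2,015 units at 35%.
Pro-rata value split: in-quota = £74,345.04 × 2,521/4,536 = £41,319.19; over-quota = £74,345.04 − £41,319.19 = £33,025.85.
In-quota duty = £41,319.19 × 8.5% = £3,512.13. Over-quota duty = £33,025.85 × 35% = £11,559.05.
Line duty = £3,512.13 + £11,559.05 = £15,071.18.
Line 2 (94.95, Fenos, 1,454 m², £239,226.62):
Base rate for 94.95 is 4.5%.
Duty = £239,226.62 × 4.5% = £10,765.20.
Line 3 (61.85, Velova, 691 kg, £160,464.02):
Base rate for 61.85 is 17% + £3.83/kg.
Origin Velova qualifies under the Galesta–Velova agreement and 61.85 is covered: preferential rate 14% applies instead.
Duty = £160,464.02 × 14% = £22,464.96.
Line 4 (56.74, Fenos, 3,293 units, £269,696.70):
Base rate for 56.74 is 18%.
Additional duty on 56.74 from Fenos: +18.1%. Applied ad valorem rate: 18% + 18.1% = 36.1%.
Duty = £269,696.70 × 36.1% = £97,360.51.
Total = £15,071.18 + £10,765.20 + £22,464.96 + £97,360.51 = £145,661.85.

£145,661.85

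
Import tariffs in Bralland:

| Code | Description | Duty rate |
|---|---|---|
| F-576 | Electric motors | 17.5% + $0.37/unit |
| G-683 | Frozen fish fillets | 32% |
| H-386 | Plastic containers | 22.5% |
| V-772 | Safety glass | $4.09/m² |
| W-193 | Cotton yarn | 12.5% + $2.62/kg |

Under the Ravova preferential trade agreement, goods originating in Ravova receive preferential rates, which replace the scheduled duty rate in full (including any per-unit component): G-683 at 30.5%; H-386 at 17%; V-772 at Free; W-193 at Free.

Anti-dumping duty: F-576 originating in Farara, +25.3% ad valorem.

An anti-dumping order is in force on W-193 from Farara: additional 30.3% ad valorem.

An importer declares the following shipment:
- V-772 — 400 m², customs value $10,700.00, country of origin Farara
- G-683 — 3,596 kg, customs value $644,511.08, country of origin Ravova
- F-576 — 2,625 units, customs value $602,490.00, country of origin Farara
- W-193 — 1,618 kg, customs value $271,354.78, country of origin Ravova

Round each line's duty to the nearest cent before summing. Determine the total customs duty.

Line 1 (V-772, Farara, 400 m², $10,700.00):
Base rate for V-772 is $4.09/m².
V-772 has an FTA preferential rate, but origin Farara is not Ravova; base rate stands.
Duty = 400 × $4.09 = $1,636.00.
Line 2 (G-683, Ravova, 3,596 kg, $644,511.08):
Base rate for G-683 is 32%.
Origin Ravova qualifies under the Bralland–Ravova agreement and G-683 is covered: preferential rate 30.5% applies instead.
Duty = $644,511.08 × 30.5% = $196,575.88.
Line 3 (F-576, Farara, 2,625 units, $602,490.00):
Base rate for F-576 is 17.5% + $0.37/unit.
Additional duty on F-576 from Farara: +25.3%. Applied ad valorem rate: 17.5% + 25.3% = 42.8%.
Duty = $602,490.00 × 42.8% + 2,625 × $0.37 = $258,836.97.
Line 4 (W-193, Ravova, 1,618 kg, $271,354.78):
Base rate for W-193 is 12.5% + $2.62/kg.
Origin Ravova qualifies under the Bralland–Ravova agreement and W-193 is covered: preferential rate Free applies instead.
The additional-duty order on W-193 targets Farara, not Ravova; it does not apply.
Duty = $271,354.78 × 0% = $0.00.
Total = $1,636.00 + $196,575.88 + $258,836.97 + $0.00 = $457,048.85.

$457,048.85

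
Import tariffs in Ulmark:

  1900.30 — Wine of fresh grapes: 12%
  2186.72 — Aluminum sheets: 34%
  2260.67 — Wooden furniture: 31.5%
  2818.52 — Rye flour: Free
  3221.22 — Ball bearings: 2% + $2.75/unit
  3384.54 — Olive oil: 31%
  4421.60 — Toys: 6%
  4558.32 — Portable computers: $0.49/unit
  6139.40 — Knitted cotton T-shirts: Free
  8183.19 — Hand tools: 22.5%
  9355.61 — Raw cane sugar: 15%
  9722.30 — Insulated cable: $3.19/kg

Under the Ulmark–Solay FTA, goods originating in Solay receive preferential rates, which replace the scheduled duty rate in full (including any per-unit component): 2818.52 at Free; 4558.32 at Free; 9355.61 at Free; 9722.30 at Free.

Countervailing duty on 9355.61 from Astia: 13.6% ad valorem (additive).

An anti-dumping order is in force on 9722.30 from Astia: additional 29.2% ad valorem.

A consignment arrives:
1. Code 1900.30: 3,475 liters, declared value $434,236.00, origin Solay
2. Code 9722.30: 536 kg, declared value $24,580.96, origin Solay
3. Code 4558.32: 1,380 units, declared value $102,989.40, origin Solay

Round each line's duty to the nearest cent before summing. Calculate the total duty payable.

Line 1 (1900.30, Solay, 3,475 liters, $434,236.00):
Base rate for 1900.30 is 12%.
Origin Solay is the FTA partner but 1900.30 is not on the preference list; base rate stands.
Duty = $434,236.00 × 12% = $52,108.32.
Line 2 (9722.30, Solay, 536 kg, $24,580.96):
Base rate for 9722.30 is $3.19/kg.
Origin Solay qualifies under the Ulmark–Solay agreement and 9722.30 is covered: preferential rate Free applies instead.
The additional-duty order on 9722.30 targets Astia, not Solay; it does not apply.
Duty = $24,580.96 × 0% = $0.00.
Line 3 (4558.32, Solay, 1,380 units, $102,989.40):
Base rate for 4558.32 is $0.49/unit.
Origin Solay qualifies under the Ulmark–Solay agreement and 4558.32 is covered: preferential rate Free applies instead.
Duty = $102,989.40 × 0% = $0.00.
Total = $52,108.32 + $0.00 + $0.00 = $52,108.32.

$52,108.32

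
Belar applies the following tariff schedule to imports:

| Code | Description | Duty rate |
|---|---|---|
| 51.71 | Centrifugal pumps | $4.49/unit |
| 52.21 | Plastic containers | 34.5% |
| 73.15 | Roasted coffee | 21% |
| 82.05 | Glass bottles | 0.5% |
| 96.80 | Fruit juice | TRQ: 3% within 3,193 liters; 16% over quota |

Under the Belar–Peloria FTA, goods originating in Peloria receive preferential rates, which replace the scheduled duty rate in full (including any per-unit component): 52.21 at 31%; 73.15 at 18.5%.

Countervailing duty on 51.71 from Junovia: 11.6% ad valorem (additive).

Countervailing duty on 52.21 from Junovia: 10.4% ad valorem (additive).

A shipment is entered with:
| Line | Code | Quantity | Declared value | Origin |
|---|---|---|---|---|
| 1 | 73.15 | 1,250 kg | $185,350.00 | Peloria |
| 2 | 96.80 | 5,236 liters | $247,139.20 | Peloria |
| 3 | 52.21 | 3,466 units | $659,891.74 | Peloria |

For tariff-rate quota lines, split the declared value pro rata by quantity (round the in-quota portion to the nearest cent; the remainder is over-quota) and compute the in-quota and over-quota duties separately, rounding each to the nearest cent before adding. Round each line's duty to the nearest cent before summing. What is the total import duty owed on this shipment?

$258,806.22

Line 1 (73.15, Peloria, 1,250 kg, $185,350.00):
Base rate for 73.15 is 21%.
Origin Peloria qualifies under the Belar–Peloria agreement and 73.15 is covered: preferential rate 18.5% applies instead.
Duty = $185,350.00 × 18.5% = $34,289.75.
Line 2 (96.80, Peloria, 5,236 liters, $247,139.20):
Code 96.80 is under a tariff-rate quota (threshold 3,193 liters). In-quota: 3,193 liters at 3%; over-quota: 2,043 liters at 16%.
Pro-rata value split: in-quota = $247,139.20 × 3,193/5,236 = $150,709.60; over-quota = $247,139.20 − $150,709.60 = $96,429.60.
In-quota duty = $150,709.60 × 3% = $4,521.29. Over-quota duty = $96,429.60 × 16% = $15,428.74.
Line duty = $4,521.29 + $15,428.74 = $19,950.03.
Line 3 (52.21, Peloria, 3,466 units, $659,891.74):
Base rate for 52.21 is 34.5%.
Origin Peloria qualifies under the Belar–Peloria agreement and 52.21 is covered: preferential rate 31% applies instead.
The additional-duty order on 52.21 targets Junovia, not Peloria; it does not apply.
Duty = $659,891.74 × 31% = $204,566.44.
Total = $34,289.75 + $19,950.03 + $204,566.44 = $258,806.22.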